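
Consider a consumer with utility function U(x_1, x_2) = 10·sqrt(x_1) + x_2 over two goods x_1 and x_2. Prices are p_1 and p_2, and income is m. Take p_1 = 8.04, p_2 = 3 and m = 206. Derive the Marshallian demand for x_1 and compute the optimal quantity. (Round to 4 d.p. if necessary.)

MU_x_1 = 5/√x_1, MU_x_2 = 1. Tangency: 5/√x_1 = p_1/p_2.
Solve: √x_1 = 5·p_2/p_1, so x_1*(p_1,p_2) = (5·p_2/p_1)², and x_2* = (m − p_1·x_1*)/p_2.
Plugging in: x_1* = (5·3/8.04)² = 3.4807.

x_1* = 3.4807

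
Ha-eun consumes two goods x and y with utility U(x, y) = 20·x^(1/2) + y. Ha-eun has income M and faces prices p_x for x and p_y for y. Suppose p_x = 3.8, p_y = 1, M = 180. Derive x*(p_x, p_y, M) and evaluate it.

x* = 6.9252

MU_x = 10/√x, MU_y = 1. Tangency: 10/√x = p_x/p_y.
Thus x* = (10·p_y/p_x)² — independent of M — with the rest of income spent on y.
Plugging in: x* = (10·1/3.8)² = 6.9252.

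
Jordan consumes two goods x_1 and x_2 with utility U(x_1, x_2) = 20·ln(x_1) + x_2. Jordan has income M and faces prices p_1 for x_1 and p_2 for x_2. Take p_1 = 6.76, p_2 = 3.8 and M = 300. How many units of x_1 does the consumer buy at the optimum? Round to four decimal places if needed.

x_1* = 11.2426

MU_x_1 = 20/x_1, MU_x_2 = 1. Tangency: 20/x_1 = p_1/p_2.
So x_1*(p_1,p_2) = 20·p_2/p_1, independent of income; and x_2* = (M − 20·p_2)/p_2.
At the given prices: x_1* = 20·3.8/6.76 = 11.2426.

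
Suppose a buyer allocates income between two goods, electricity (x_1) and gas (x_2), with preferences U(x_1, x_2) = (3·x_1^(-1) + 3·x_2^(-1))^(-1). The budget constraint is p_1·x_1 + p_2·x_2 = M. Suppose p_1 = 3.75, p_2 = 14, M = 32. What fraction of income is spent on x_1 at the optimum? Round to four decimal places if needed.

share on x_1 = 0.341

MRS = MU_x_1/MU_x_2 = (x_2/x_1)^(2). Set equal to p_1/p_2.
Hence x_2/x_1 = (p_1/p_2)^(1/(2)), i.e. raised to the 0.5 power.
With the ratio pinned down, the budget gives x_1* = M/(p_1 + p_2·(x_2/x_1)) and x_2* = (x_2/x_1)·x_1*.
Numerically x_2/x_1 = 0.517549, so x_1* = 32/(3.75 + 14·0.517549) = 2.9102 and x_2* = 0.517549·2.9102 = 1.5062.
Expenditure on x_1: 3.75·2.9102 = 10.9134; share = 0.341.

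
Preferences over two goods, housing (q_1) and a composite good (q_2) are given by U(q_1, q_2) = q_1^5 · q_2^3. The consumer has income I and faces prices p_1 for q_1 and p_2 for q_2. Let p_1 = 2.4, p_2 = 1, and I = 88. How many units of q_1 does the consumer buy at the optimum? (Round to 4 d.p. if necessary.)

The MRS is (5/3)·q_2/q_1. Set MRS = p_1/p_2.
Rearranging, p_2·q_2 = (3/5)·p_1·q_1. Substituting into the budget gives p_1·q_1·(1 + (3/5)) = I.
Demand: q_1*(p_1,p_2,I) = 0.625·I/p_1 and q_2* = 0.375·I/p_2.
At p_1=2.4, p_2=1, I=88: q_1* = 0.625·88/2.4 = 22.9167.

q_1* = 22.9167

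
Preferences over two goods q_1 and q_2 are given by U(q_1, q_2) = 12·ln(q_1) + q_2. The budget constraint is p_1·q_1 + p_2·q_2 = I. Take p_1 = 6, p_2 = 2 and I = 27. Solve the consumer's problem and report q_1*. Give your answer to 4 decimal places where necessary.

q_1* = 4

MU_q_1 = 12/q_1, MU_q_2 = 1. Tangency: 12/q_1 = p_1/p_2.
So q_1*(p_1,p_2) = 12·p_2/p_1, independent of income; and q_2* = (I − 12·p_2)/p_2.
At the given prices: q_1* = 12·2/6 = 4.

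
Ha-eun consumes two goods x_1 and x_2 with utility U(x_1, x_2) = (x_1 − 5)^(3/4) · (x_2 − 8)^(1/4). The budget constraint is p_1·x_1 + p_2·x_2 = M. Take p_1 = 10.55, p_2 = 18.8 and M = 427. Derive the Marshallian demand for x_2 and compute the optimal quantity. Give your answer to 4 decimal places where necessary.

MRS = 3·(x_2−8)/(x_1−5). Tangency with p_1/p_2 gives x_2−8 = (1/3)·(p_1/p_2)·(x_1−5).
After buying the subsistence bundle (5, 8), a share 0.75 of the remaining income goes to x_1: x_1* = 5 + 0.75·(M − 5p_1 − 8p_2)/p_1.
Discretionary income = 427 − 5·10.55 − 8·18.8 = 223.85; x_2* = 8 + 0.25·223.85/18.8 = 10.9767.

x_2* = 10.9767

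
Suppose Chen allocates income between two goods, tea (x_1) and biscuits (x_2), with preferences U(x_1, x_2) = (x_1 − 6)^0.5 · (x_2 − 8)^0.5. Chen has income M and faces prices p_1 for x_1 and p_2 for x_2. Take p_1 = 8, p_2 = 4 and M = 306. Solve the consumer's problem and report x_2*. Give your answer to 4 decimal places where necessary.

This is Cobb-Douglas in (x_1−6, x_2−8): tangency gives 0.5·p_2·(x_2−8) = 0.5·p_1·(x_1−6).
After buying the subsistence bundle (6, 8), a share 0.5 of the remaining income goes to x_1: x_1* = 6 + 0.5·(M − 6p_1 − 8p_2)/p_1.
Discretionary income = 306 − 6·8 − 8·4 = 226; x_2* = 8 + 0.5·226/4 = 36.25.

x_2* = 36.25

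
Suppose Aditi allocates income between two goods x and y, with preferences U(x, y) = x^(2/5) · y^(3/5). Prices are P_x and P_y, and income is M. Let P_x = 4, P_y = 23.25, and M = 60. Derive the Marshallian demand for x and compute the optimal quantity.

x* = 6

Tangency: MRS = (2/3)·y/x = P_x/P_y.
Rearranging, P_y·y = (3/2)·P_x·x. Substituting into the budget gives P_x·x·(1 + (3/2)) = M.
Demand: x*(P_x,P_y,M) = 0.4·M/P_x and y* = 0.6·M/P_y.
At P_x=4, P_y=23.25, M=60: x* = 0.4·60/4 = 6.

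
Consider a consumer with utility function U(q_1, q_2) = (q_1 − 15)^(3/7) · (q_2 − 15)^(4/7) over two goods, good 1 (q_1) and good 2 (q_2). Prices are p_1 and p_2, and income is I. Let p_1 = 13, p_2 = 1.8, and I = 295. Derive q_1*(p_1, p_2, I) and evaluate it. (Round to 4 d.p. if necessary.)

q_1* = 17.4066

Let q_1' = q_1−15, q_2' = q_2−15. MRS = (3/4)·q_2'/q_1' = p_1/p_2.
After buying the subsistence bundle (15, 15), a share 3/7 of the remaining income goes to q_1: q_1* = 15 + 3/7·(I − 15p_1 − 15p_2)/p_1.
Discretionary income = 295 − 15·13 − 15·1.8 = 73; q_1* = 15 + 3/7·73/13 = 17.4066.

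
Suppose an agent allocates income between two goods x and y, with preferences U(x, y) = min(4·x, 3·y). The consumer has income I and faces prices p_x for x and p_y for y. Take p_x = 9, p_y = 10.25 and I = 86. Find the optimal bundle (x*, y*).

x* = 3.7941, y* = 5.0588

With perfect complements, no substitution: consume in ratio x:y = 3:4.
Budget: p_x·x + p_y·(4/3)·x = I, so (3·p_x + 4·p_y)·x = 3·I.
Demand: x*(p_x,p_y,I) = 3·I/(3·p_x + 4·p_y), y* = 4·I/(3·p_x + 4·p_y).
Here 3·9 + 4·10.25 = 68, giving x* = 3.7941 and y* = 5.0588.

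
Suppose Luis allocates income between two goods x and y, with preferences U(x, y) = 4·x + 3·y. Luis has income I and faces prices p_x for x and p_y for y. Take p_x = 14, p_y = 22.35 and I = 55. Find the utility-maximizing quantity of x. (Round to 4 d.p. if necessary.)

x* = 3.9286

Perfect substitutes: compare marginal utility per dollar. 4/p_x vs 3/p_y → 0.2857 vs 0.1342.
x gives more utility per dollar, so spend all income on x: x* = I/p_x, y* = 0.
Numerically: x* = 3.9286, y* = 0.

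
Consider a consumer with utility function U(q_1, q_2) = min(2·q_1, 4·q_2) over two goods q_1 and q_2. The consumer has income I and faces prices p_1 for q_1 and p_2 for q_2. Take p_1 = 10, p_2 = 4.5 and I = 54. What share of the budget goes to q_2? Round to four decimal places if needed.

share on q_2 = 0.1837

Here 4·10 + 2·4.5 = 49, giving q_1* = 4.4082 and q_2* = 2.2041.
Expenditure on q_2: 4.5·2.2041 = 9.9184; share = 0.1837.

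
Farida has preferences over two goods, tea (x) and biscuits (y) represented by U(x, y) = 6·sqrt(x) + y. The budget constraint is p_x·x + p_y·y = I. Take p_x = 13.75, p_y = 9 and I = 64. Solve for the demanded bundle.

x* = 3.8559, y* = 1.2202

Utility is quasi-linear in y; the FOC for x is 3/√x = p_x/p_y.
Solve: √x = 3·p_y/p_x, so x*(p_x,p_y) = (3·p_y/p_x)², and y* = (I − p_x·x*)/p_y.
Plugging in: x* = (3·9/13.75)² = 3.8559, y* = 1.2202.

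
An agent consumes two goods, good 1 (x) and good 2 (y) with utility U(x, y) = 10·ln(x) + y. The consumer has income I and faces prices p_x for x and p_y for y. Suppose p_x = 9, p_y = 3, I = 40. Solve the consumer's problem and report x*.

MU_x = 10/x, MU_y = 1. Tangency: 10/x = p_x/p_y.
So x*(p_x,p_y) = 10·p_y/p_x, independent of income; and y* = (I − 10·p_y)/p_y.
At the given prices: x* = 10·3/9 = 3.3333.

x* = 3.3333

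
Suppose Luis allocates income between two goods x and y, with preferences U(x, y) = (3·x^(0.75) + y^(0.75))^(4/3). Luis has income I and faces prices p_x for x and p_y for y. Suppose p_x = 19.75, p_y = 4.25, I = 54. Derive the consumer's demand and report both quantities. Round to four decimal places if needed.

x* = 1.2212, y* = 7.0309

MRS = MU_x/MU_y = 3·(y/x)^(0.25). Set equal to p_x/p_y.
Solve for the ratio: y/x = [(1/3)·p_x/p_y]^(4).
Substitute y = (y/x)·x into the budget: x* = I/(p_x + p_y·(y/x)).
Numerically y/x = 5.757417, so x* = 54/(19.75 + 4.25·5.757417) = 1.2212 and y* = 5.757417·1.2212 = 7.0309.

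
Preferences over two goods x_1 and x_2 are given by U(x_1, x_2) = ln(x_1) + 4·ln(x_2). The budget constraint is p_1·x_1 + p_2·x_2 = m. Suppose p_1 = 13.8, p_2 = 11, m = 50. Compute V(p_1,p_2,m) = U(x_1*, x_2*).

Demand: x_1*(p_1,p_2,m) = 0.2·m/p_1 and x_2* = 0.8·m/p_2.
At p_1=13.8, p_2=11, m=50: x_1* = 0.2·50/13.8 = 0.7246, x_2* = 3.6364.
Utility at the optimum: U(0.7246, 3.6364) = 4.8419.

V = 4.8419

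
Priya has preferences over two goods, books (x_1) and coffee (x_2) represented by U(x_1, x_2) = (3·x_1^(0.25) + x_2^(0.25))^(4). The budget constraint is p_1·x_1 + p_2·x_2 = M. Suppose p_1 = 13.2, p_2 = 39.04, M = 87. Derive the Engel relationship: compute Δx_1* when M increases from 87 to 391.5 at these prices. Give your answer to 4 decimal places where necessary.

From the CES first-order condition, 3·(x_2/x_1)^(0.75) = p_1/p_2.
Solve for the ratio: x_2/x_1 = [(1/3)·p_1/p_2]^(4/3).
Substitute x_2 = (x_2/x_1)·x_1 into the budget: x_1* = M/(p_1 + p_2·(x_2/x_1)).
Numerically x_2/x_1 = 0.054441, so x_1* = 87/(13.2 + 39.04·0.054441) = 5.6769.
At M' = 391.5: x_1* = 25.5459. Change: 25.5459 − 5.6769 = 19.869.

Δx_1* = 19.869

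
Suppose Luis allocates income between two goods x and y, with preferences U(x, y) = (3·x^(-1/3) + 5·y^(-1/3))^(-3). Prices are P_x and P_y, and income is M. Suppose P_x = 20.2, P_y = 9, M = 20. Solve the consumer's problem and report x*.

MRS = MU_x/MU_y = (3/5)·(y/x)^(4/3). Set equal to P_x/P_y.
Solve for the ratio: y/x = [(5/3)·P_x/P_y]^(0.75).
With the ratio pinned down, the budget gives x* = M/(P_x + P_y·(y/x)) and y* = (y/x)·x*.
Numerically y/x = 2.689789, so x* = 20/(20.2 + 9·2.689789) = 0.4504.

x* = 0.4504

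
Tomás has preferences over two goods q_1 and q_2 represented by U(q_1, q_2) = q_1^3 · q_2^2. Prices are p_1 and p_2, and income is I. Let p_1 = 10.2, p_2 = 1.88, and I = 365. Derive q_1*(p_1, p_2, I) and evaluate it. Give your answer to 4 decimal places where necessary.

q_1* = 21.4706

Tangency: MRS = (3/2)·q_2/q_1 = p_1/p_2.
So 3·p_2·q_2 = 2·p_1·q_1; combined with the budget, a share 0.6 of income goes to q_1.
Demand: q_1*(p_1,p_2,I) = 0.6·I/p_1 and q_2* = 0.4·I/p_2.
At p_1=10.2, p_2=1.88, I=365: q_1* = 0.6·365/10.2 = 21.4706.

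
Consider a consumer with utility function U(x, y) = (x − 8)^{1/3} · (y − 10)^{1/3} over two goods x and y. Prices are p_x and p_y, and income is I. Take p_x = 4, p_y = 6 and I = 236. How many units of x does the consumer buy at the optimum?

x* = 26

MRS = (y−10)/(x−8). Tangency with p_x/p_y gives y−10 = (p_x/p_y)·(x−8).
Substituting into the budget: x* = 8 + 0.5·(I − 8·p_x − 10·p_y)/p_x, and y* = 10 + 0.5·(…)/p_y.
Discretionary income = 236 − 8·4 − 10·6 = 144; x* = 8 + 0.5·144/4 = 26.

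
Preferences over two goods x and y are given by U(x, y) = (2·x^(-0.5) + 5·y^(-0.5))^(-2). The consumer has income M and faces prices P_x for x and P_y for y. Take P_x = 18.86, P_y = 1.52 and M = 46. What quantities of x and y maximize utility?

Numerically y/x = 9.872461, so x* = 46/(18.86 + 1.52·9.872461) = 1.3583 and y* = 9.872461·1.3583 = 13.4097.

x* = 1.3583, y* = 13.4097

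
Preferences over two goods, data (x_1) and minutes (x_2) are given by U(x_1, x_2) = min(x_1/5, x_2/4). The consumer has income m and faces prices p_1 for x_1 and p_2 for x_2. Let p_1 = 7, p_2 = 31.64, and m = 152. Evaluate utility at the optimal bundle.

V = 0.9408

With perfect complements, no substitution: consume in ratio x_1:x_2 = 5:4.
Budget: p_1·x_1 + p_2·(4/5)·x_1 = m, so (5·p_1 + 4·p_2)·x_1 = 5·m.
Demand: x_1*(p_1,p_2,m) = 5·m/(5·p_1 + 4·p_2), x_2* = 4·m/(5·p_1 + 4·p_2).
Here 5·7 + 4·31.64 = 161.56, giving x_1* = 4.7041 and x_2* = 3.7633.
Utility at the optimum: U(4.7041, 3.7633) = 0.9408.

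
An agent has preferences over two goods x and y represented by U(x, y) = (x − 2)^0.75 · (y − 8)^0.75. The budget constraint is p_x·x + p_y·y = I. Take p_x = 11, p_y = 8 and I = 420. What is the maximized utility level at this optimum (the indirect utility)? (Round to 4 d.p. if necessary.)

V = 75.1126

Discretionary income = 420 − 2·11 − 8·8 = 334; x* = 2 + 0.5·334/11 = 17.1818; y* = 8 + 0.5·334/8 = 28.875.
Utility at the optimum: U(17.1818, 28.875) = 75.1126.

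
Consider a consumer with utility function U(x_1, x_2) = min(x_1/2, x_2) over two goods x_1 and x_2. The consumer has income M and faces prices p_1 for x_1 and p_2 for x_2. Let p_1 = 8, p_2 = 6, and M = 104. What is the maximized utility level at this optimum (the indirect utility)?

Demand: x_1*(p_1,p_2,M) = 2·M/(2·p_1 + p_2), x_2* = M/(2·p_1 + p_2).
Here 2·8 + 6 = 22, giving x_1* = 9.4545 and x_2* = 4.7273.
Utility at the optimum: U(9.4545, 4.7273) = 4.7273.

V = 4.7273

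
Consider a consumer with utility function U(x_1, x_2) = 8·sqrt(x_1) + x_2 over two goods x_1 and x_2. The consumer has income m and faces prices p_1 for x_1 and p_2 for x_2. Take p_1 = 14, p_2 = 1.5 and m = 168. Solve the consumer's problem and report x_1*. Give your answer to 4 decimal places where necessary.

x_1* = 0.1837

Solve: √x_1 = 4·p_2/p_1, so x_1*(p_1,p_2) = (4·p_2/p_1)², and x_2* = (m − p_1·x_1*)/p_2.
Plugging in: x_1* = (4·1.5/14)² = 0.1837.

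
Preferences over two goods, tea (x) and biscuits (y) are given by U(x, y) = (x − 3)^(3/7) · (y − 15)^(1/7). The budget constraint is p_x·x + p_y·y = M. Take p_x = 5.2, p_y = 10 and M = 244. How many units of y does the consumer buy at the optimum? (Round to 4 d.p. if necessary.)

y* = 16.96

This is Cobb-Douglas in (x−3, y−15): tangency gives 3/7·p_y·(y−15) = 1/7·p_x·(x−3).
Substituting into the budget: x* = 3 + 0.75·(M − 3·p_x − 15·p_y)/p_x, and y* = 15 + 0.25·(…)/p_y.
Discretionary income = 244 − 3·5.2 − 15·10 = 78.4; y* = 15 + 0.25·78.4/10 = 16.96.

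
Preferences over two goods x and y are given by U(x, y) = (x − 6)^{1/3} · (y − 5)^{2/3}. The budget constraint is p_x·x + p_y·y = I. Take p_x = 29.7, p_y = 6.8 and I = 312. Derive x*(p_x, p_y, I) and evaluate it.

x* = 7.1201

Let x' = x−6, y' = y−5. MRS = (1/2)·y'/x' = p_x/p_y.
After buying the subsistence bundle (6, 5), a share 1/3 of the remaining income goes to x: x* = 6 + 1/3·(I − 6p_x − 5p_y)/p_x.
Discretionary income = 312 − 6·29.7 − 5·6.8 = 99.8; x* = 6 + 1/3·99.8/29.7 = 7.1201.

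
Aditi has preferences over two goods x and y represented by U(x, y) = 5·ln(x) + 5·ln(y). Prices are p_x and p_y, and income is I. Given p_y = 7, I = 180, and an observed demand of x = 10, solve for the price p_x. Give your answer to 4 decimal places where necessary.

p_x = 9

The MRS is y/x. Set MRS = p_x/p_y.
Rearranging, p_y·y = p_x·x. Substituting into the budget gives p_x·x·(1 + 1) = I.
Demand: x*(p_x,p_y,I) = 0.5·I/p_x and y* = 0.5·I/p_y.
Set x* = 10 in the demand function and solve for p_x: p_x = 9.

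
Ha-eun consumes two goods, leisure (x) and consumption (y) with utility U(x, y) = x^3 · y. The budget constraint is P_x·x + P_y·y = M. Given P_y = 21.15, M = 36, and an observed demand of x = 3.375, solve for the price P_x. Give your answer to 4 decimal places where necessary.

P_x = 8

MU_x/MU_y = (3·y)/(x); tangency sets this equal to P_x/P_y.
So 3·P_y·y = P_x·x; combined with the budget, a share 0.75 of income goes to x.
Demand: x*(P_x,P_y,M) = 0.75·M/P_x and y* = 0.25·M/P_y.
Set x* = 3.375 in the demand function and solve for P_x: P_x = 8.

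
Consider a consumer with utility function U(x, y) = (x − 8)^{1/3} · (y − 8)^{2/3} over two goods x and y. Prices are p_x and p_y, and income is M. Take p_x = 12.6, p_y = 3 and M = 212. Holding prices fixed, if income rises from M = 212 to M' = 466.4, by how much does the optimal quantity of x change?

Δx* = 6.7302

Let x' = x−8, y' = y−8. MRS = (1/2)·y'/x' = p_x/p_y.
Substituting into the budget: x* = 8 + 1/3·(M − 8·p_x − 8·p_y)/p_x, and y* = 8 + 2/3·(…)/p_y.
Discretionary income = 212 − 8·12.6 − 8·3 = 87.2; x* = 8 + 1/3·87.2/12.6 = 10.3069.
At M' = 466.4: x* = 17.037. Change: 17.037 − 10.3069 = 6.7302.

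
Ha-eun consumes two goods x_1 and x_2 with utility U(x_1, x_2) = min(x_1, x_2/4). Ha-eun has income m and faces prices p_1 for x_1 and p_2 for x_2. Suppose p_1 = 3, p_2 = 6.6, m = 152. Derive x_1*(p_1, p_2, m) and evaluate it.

Leontief preferences: the optimum is at the kink where x_1/1 = x_2/4, i.e. x_2 = 4·x_1.
Budget: p_1·x_1 + p_2·4·x_1 = m, so (p_1 + 4·p_2)·x_1 = m.
Demand: x_1*(p_1,p_2,m) = m/(p_1 + 4·p_2), x_2* = 4·m/(p_1 + 4·p_2).
Here 3 + 4·6.6 = 29.4, giving x_1* = 5.1701.

x_1* = 5.1701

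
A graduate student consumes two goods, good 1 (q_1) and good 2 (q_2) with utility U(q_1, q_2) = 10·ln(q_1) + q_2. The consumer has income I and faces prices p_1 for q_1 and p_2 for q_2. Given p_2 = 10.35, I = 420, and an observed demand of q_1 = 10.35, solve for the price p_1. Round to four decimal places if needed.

MU_q_1 = 10/q_1, MU_q_2 = 1. Tangency: 10/q_1 = p_1/p_2.
So q_1*(p_1,p_2) = 10·p_2/p_1, independent of income; and q_2* = (I − 10·p_2)/p_2.
Set q_1* = 10.35 in the demand function and solve for p_1: p_1 = 10.

p_1 = 10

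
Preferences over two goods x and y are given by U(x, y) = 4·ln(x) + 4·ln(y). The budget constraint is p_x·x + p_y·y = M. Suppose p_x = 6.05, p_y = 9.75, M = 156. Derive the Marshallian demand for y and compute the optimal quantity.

The MRS is y/x. Set MRS = p_x/p_y.
Rearranging, p_y·y = p_x·x. Substituting into the budget gives p_x·x·(1 + 1) = M.
Demand: x*(p_x,p_y,M) = 0.5·M/p_x and y* = 0.5·M/p_y.
At p_x=6.05, p_y=9.75, M=156: y* = 0.5·156/9.75 = 8.

y* = 8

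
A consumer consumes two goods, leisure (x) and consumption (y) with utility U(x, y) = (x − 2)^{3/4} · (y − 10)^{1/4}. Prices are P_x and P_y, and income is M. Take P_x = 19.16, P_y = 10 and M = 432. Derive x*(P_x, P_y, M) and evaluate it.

MRS = 3·(y−10)/(x−2). Tangency with P_x/P_y gives y−10 = (1/3)·(P_x/P_y)·(x−2).
Substituting into the budget: x* = 2 + 0.75·(M − 2·P_x − 10·P_y)/P_x, and y* = 10 + 0.25·(…)/P_y.
Discretionary income = 432 − 2·19.16 − 10·10 = 293.68; x* = 2 + 0.75·293.68/19.16 = 13.4958.

x* = 13.4958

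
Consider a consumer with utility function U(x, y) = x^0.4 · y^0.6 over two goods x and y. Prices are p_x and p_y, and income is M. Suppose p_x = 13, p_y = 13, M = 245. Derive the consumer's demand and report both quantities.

MU_x/MU_y = (0.4·y)/(0.6·x); tangency sets this equal to p_x/p_y.
So 0.4·p_y·y = 0.6·p_x·x; combined with the budget, a share 0.4 of income goes to x.
Demand: x*(p_x,p_y,M) = 0.4·M/p_x and y* = 0.6·M/p_y.
At p_x=13, p_y=13, M=245: x* = 0.4·245/13 = 7.5385, y* = 11.3077.

x* = 7.5385, y* = 11.3077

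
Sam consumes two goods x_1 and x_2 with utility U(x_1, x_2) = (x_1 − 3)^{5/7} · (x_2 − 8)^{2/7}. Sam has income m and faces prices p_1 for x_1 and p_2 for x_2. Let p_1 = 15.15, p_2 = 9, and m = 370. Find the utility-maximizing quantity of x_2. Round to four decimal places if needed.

MRS = (5/2)·(x_2−8)/(x_1−3). Tangency with p_1/p_2 gives x_2−8 = (2/5)·(p_1/p_2)·(x_1−3).
After buying the subsistence bundle (3, 8), a share 5/7 of the remaining income goes to x_1: x_1* = 3 + 5/7·(m − 3p_1 − 8p_2)/p_1.
Discretionary income = 370 − 3·15.15 − 8·9 = 252.55; x_2* = 8 + 2/7·252.55/9 = 16.0175.

x_2* = 16.0175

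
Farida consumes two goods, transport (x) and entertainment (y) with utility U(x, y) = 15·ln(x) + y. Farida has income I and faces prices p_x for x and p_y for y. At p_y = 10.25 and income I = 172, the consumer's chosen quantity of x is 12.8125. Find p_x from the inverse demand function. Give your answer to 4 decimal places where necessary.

Set MRS = p_x/p_y: (15/x)/1 = p_x/p_y.
So x*(p_x,p_y) = 15·p_y/p_x, independent of income; and y* = (I − 15·p_y)/p_y.
Set x* = 12.8125 in the demand function and solve for p_x: p_x = 12.

p_x = 12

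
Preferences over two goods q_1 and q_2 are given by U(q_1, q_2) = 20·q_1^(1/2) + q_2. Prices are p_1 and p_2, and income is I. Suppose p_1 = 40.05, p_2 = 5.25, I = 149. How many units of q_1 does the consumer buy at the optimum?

q_1* = 1.7184

MU_q_1 = 10/√q_1, MU_q_2 = 1. Tangency: 10/√q_1 = p_1/p_2.
Solve: √q_1 = 10·p_2/p_1, so q_1*(p_1,p_2) = (10·p_2/p_1)², and q_2* = (I − p_1·q_1*)/p_2.
Plugging in: q_1* = (10·5.25/40.05)² = 1.7184.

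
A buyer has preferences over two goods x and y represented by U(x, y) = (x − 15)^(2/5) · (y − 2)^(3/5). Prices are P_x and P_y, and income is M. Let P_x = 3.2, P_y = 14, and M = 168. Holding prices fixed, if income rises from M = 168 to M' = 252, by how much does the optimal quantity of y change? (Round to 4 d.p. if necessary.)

Δy* = 3.6

This is Cobb-Douglas in (x−15, y−2): tangency gives 0.4·P_y·(y−2) = 0.6·P_x·(x−15).
After buying the subsistence bundle (15, 2), a share 0.4 of the remaining income goes to x: x* = 15 + 0.4·(M − 15P_x − 2P_y)/P_x.
Discretionary income = 168 − 15·3.2 − 2·14 = 92; y* = 2 + 0.6·92/14 = 5.9429.
At M' = 252: y* = 9.5429. Change: 9.5429 − 5.9429 = 3.6.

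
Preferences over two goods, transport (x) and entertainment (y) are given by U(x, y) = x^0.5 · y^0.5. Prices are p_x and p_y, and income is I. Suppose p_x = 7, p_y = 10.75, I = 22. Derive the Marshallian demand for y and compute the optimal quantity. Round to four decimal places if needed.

y* = 1.0233

Demand: x*(p_x,p_y,I) = 0.5·I/p_x and y* = 0.5·I/p_y.
At p_x=7, p_y=10.75, I=22: y* = 0.5·22/10.75 = 1.0233.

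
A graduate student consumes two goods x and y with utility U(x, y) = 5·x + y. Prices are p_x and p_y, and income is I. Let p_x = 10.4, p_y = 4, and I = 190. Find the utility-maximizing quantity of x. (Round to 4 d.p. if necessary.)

Linear utility — the consumer picks whichever good has higher MU/price: 5/10.4 = 0.4808 vs 1/4 = 0.25.
x gives more utility per dollar, so spend all income on x: x* = I/p_x, y* = 0.
Numerically: x* = 18.2692, y* = 0.

x* = 18.2692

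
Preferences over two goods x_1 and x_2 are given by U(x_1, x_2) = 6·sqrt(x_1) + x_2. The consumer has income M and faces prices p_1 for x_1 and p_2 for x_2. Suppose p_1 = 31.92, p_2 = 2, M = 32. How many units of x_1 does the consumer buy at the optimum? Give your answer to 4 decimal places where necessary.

Solve: √x_1 = 3·p_2/p_1, so x_1*(p_1,p_2) = (3·p_2/p_1)², and x_2* = (M − p_1·x_1*)/p_2.
Plugging in: x_1* = (3·2/31.92)² = 0.0353.

x_1* = 0.0353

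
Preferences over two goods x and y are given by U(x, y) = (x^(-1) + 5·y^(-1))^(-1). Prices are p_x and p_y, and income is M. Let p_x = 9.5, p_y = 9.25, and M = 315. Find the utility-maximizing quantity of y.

From the CES first-order condition, (1/5)·(y/x)^(2) = p_x/p_y.
Solve for the ratio: y/x = [5·p_x/p_y]^(0.5).
Substitute y = (y/x)·x into the budget: x* = M/(p_x + p_y·(y/x)).
Numerically y/x = 2.266084, so x* = 315/(9.5 + 9.25·2.266084) = 10.341 and y* = 2.266084·10.341 = 23.4336.

y* = 23.4336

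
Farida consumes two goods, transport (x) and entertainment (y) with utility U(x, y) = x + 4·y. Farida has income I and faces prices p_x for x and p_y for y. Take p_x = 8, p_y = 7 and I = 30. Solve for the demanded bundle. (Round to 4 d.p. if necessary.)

Numerically: x* = 0, y* = 4.2857.

x* = 0, y* = 4.2857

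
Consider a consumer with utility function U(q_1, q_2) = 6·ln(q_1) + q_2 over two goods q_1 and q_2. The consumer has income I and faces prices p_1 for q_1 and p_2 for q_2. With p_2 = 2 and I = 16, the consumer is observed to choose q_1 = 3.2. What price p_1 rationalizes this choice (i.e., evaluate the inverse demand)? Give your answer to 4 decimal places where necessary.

Set MRS = p_1/p_2: (6/q_1)/1 = p_1/p_2.
So q_1*(p_1,p_2) = 6·p_2/p_1, independent of income; and q_2* = (I − 6·p_2)/p_2.
Set q_1* = 3.2 in the demand function and solve for p_1: p_1 = 3.75.

p_1 = 3.75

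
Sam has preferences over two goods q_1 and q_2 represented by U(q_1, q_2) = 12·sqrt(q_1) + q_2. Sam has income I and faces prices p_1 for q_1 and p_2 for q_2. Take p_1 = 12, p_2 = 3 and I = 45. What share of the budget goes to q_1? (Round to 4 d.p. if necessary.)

share on q_1 = 0.6

Set MRS = p_1/p_2: 6·q_1^(−1/2) = p_1/p_2.
Solve: √q_1 = 6·p_2/p_1, so q_1*(p_1,p_2) = (6·p_2/p_1)², and q_2* = (I − p_1·q_1*)/p_2.
Plugging in: q_1* = (6·3/12)² = 2.25, q_2* = 6.
Expenditure on q_1: 12·2.25 = 27; share = 0.6.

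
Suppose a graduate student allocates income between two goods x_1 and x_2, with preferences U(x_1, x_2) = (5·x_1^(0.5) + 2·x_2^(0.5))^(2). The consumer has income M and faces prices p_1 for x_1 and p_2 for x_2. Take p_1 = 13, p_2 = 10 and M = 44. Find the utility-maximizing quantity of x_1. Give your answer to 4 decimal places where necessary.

x_1* = 2.8018

MU_x_1 ∝ 5·x_1^(-0.5), MU_x_2 ∝ 2·x_2^(-0.5), so MRS = (5/2)·(x_2/x_1)^(0.5) = p_1/p_2.
Solve for the ratio: x_2/x_1 = [(2/5)·p_1/p_2]^(2).
With the ratio pinned down, the budget gives x_1* = M/(p_1 + p_2·(x_2/x_1)) and x_2* = (x_2/x_1)·x_1*.
Numerically x_2/x_1 = 0.2704, so x_1* = 44/(13 + 10·0.2704) = 2.8018.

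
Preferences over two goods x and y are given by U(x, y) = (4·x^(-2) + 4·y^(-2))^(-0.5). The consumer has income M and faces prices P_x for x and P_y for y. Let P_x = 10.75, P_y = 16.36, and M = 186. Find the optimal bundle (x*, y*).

x* = 7.448, y* = 6.4752

MU_x ∝ 4·x^(-3), MU_y ∝ 4·y^(-3), so MRS = (y/x)^(3) = P_x/P_y.
Hence y/x = (P_x/P_y)^(1/(3)), i.e. raised to the 1/3 power.
With the ratio pinned down, the budget gives x* = M/(P_x + P_y·(y/x)) and y* = (y/x)·x*.
Numerically y/x = 0.869377, so x* = 186/(10.75 + 16.36·0.869377) = 7.448 and y* = 0.869377·7.448 = 6.4752.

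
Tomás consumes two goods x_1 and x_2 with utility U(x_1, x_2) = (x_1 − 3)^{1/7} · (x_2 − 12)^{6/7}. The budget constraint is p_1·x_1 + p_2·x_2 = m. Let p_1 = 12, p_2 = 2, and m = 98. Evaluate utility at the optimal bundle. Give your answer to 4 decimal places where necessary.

MRS = (1/6)·(x_2−12)/(x_1−3). Tangency with p_1/p_2 gives x_2−12 = 6·(p_1/p_2)·(x_1−3).
After buying the subsistence bundle (3, 12), a share 1/7 of the remaining income goes to x_1: x_1* = 3 + 1/7·(m − 3p_1 − 12p_2)/p_1.
Discretionary income = 98 − 3·12 − 12·2 = 38; x_1* = 3 + 1/7·38/12 = 3.4524; x_2* = 12 + 6/7·38/2 = 28.2857.
Utility at the optimum: U(3.4524, 28.2857) = 9.7606.

V = 9.7606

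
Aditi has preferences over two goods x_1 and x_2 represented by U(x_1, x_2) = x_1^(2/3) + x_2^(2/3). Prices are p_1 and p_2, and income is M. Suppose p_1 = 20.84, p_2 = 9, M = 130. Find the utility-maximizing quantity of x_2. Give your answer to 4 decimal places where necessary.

From the CES first-order condition, (x_2/x_1)^(1/3) = p_1/p_2.
Hence x_2/x_1 = (p_1/p_2)^(1/(1/3)), i.e. raised to the 3 power.
With the ratio pinned down, the budget gives x_1* = M/(p_1 + p_2·(x_2/x_1)) and x_2* = (x_2/x_1)·x_1*.
Numerically x_2/x_1 = 12.41554, so x_1* = 130/(20.84 + 9·12.41554) = 0.9805 and x_2* = 12.41554·0.9805 = 12.1739.

x_2* = 12.1739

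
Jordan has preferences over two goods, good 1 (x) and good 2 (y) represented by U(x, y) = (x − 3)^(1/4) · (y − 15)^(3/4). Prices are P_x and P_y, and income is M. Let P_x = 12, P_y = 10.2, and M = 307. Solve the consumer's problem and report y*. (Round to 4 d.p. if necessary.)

Let x' = x−3, y' = y−15. MRS = (1/3)·y'/x' = P_x/P_y.
Substituting into the budget: x* = 3 + 0.25·(M − 3·P_x − 15·P_y)/P_x, and y* = 15 + 0.75·(…)/P_y.
Discretionary income = 307 − 3·12 − 15·10.2 = 118; y* = 15 + 0.75·118/10.2 = 23.6765.

y* = 23.6765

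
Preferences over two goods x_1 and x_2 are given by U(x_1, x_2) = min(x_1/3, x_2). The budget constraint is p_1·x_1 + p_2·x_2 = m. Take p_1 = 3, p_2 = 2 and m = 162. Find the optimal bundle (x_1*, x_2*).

x_1* = 44.1818, x_2* = 14.7273

Leontief preferences: the optimum is at the kink where x_1/3 = x_2/1, i.e. x_2 = (1/3)·x_1.
Budget: p_1·x_1 + p_2·(1/3)·x_1 = m, so (3·p_1 + p_2)·x_1 = 3·m.
Demand: x_1*(p_1,p_2,m) = 3·m/(3·p_1 + p_2), x_2* = m/(3·p_1 + p_2).
Here 3·3 + 2 = 11, giving x_1* = 44.1818 and x_2* = 14.7273.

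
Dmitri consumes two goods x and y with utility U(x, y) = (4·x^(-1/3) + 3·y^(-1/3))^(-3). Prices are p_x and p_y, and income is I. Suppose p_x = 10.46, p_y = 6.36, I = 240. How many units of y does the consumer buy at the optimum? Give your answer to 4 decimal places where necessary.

y* = 15.6896

MRS = MU_x/MU_y = (4/3)·(y/x)^(4/3). Set equal to p_x/p_y.
Solve for the ratio: y/x = [(3/4)·p_x/p_y]^(0.75).
Substitute y = (y/x)·x into the budget: x* = I/(p_x + p_y·(y/x)).
Numerically y/x = 1.170447, so x* = 240/(10.46 + 6.36·1.170447) = 13.4048 and y* = 1.170447·13.4048 = 15.6896.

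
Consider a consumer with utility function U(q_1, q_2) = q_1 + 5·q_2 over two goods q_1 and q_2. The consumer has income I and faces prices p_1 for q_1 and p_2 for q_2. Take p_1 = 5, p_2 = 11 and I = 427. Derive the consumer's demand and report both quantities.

q_1* = 0, q_2* = 38.8182

q_2 gives more utility per dollar, so spend all income on q_2: q_2* = I/p_2, q_1* = 0.
Numerically: q_1* = 0, q_2* = 38.8182.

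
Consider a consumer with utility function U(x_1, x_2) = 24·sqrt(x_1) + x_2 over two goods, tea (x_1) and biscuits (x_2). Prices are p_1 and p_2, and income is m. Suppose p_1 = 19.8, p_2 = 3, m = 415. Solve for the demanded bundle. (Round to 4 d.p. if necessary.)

x_1* = 3.3058, x_2* = 116.5152

MU_x_1 = 12/√x_1, MU_x_2 = 1. Tangency: 12/√x_1 = p_1/p_2.
Thus x_1* = (12·p_2/p_1)² — independent of m — with the rest of income spent on x_2.
Plugging in: x_1* = (12·3/19.8)² = 3.3058, x_2* = 116.5152.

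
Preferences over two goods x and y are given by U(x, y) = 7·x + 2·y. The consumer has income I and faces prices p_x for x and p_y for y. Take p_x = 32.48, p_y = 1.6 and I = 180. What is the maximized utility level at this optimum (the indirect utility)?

Linear utility — the consumer picks whichever good has higher MU/price: 7/32.48 = 0.2155 vs 2/1.6 = 1.25.
y gives more utility per dollar, so spend all income on y: y* = I/p_y, x* = 0.
Numerically: x* = 0, y* = 112.5.
Utility at the optimum: U(0, 112.5) = 225.

V = 225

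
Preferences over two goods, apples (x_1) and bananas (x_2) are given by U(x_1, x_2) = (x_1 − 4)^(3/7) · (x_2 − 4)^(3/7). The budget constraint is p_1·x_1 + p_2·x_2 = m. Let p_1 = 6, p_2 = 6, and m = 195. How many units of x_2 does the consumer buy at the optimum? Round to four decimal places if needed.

x_2* = 16.25

This is Cobb-Douglas in (x_1−4, x_2−4): tangency gives 3/7·p_2·(x_2−4) = 3/7·p_1·(x_1−4).
After buying the subsistence bundle (4, 4), a share 0.5 of the remaining income goes to x_1: x_1* = 4 + 0.5·(m − 4p_1 − 4p_2)/p_1.
Discretionary income = 195 − 4·6 − 4·6 = 147; x_2* = 4 + 0.5·147/6 = 16.25.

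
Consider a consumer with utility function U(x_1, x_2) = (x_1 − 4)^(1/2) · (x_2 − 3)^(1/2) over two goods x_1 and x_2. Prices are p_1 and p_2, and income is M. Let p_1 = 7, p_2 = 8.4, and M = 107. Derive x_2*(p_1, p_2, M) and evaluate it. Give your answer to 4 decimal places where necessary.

x_2* = 6.2024

This is Cobb-Douglas in (x_1−4, x_2−3): tangency gives 0.5·p_2·(x_2−3) = 0.5·p_1·(x_1−4).
Substituting into the budget: x_1* = 4 + 0.5·(M − 4·p_1 − 3·p_2)/p_1, and x_2* = 3 + 0.5·(…)/p_2.
Discretionary income = 107 − 4·7 − 3·8.4 = 53.8; x_2* = 3 + 0.5·53.8/8.4 = 6.2024.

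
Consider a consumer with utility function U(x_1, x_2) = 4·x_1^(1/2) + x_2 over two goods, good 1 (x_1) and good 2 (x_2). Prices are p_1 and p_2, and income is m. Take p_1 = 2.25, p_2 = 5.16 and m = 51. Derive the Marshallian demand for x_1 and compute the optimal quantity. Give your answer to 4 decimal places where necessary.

x_1* = 21.0375

Solve: √x_1 = 2·p_2/p_1, so x_1*(p_1,p_2) = (2·p_2/p_1)², and x_2* = (m − p_1·x_1*)/p_2.
Plugging in: x_1* = (2·5.16/2.25)² = 21.0375.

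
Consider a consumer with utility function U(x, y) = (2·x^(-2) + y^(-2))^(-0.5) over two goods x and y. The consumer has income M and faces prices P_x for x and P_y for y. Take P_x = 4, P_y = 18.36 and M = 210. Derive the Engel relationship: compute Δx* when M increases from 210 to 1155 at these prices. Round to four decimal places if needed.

MRS = MU_x/MU_y = 2·(y/x)^(3). Set equal to P_x/P_y.
Hence y/x = ((1/2)·P_x/P_y)^(1/(3)), i.e. raised to the 1/3 power.
Substitute y = (y/x)·x into the budget: x* = M/(P_x + P_y·(y/x)).
Numerically y/x = 0.477587, so x* = 210/(4 + 18.36·0.477587) = 16.4467.
At M' = 1155: x* = 90.457. Change: 90.457 − 16.4467 = 74.0103.

Δx* = 74.0103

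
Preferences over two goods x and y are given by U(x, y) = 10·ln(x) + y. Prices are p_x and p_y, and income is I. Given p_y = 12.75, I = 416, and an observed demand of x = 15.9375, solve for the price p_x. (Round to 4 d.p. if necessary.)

p_x = 8

MU_x = 10/x, MU_y = 1. Tangency: 10/x = p_x/p_y.
So x*(p_x,p_y) = 10·p_y/p_x, independent of income; and y* = (I − 10·p_y)/p_y.
Set x* = 15.9375 in the demand function and solve for p_x: p_x = 8.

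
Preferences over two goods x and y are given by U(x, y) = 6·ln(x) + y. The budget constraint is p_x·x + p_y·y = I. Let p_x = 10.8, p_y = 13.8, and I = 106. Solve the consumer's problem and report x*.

x* = 7.6667

MU_x = 6/x, MU_y = 1. Tangency: 6/x = p_x/p_y.
So x*(p_x,p_y) = 6·p_y/p_x, independent of income; and y* = (I − 6·p_y)/p_y.
At the given prices: x* = 6·13.8/10.8 = 7.6667.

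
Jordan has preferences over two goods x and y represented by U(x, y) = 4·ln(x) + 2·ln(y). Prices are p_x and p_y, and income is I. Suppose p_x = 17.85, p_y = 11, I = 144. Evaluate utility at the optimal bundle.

V = 9.676

The MRS is 2·y/x. Set MRS = p_x/p_y.
Rearranging, p_y·y = (1/2)·p_x·x. Substituting into the budget gives p_x·x·(1 + (1/2)) = I.
Demand: x*(p_x,p_y,I) = 2/3·I/p_x and y* = 1/3·I/p_y.
At p_x=17.85, p_y=11, I=144: x* = 2/3·144/17.85 = 5.3782, y* = 4.3636.
Utility at the optimum: U(5.3782, 4.3636) = 9.676.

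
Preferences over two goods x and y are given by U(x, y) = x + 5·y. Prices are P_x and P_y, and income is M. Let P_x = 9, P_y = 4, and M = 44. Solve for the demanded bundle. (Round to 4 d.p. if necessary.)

x* = 0, y* = 11

y gives more utility per dollar, so spend all income on y: y* = M/P_y, x* = 0.
Numerically: x* = 0, y* = 11.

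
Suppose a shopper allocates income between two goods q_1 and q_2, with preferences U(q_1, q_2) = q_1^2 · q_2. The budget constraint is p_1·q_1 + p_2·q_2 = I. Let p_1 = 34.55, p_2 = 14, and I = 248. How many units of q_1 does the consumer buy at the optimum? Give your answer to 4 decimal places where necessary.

q_1* = 4.7853

MU_q_1/MU_q_2 = (2·q_2)/(q_1); tangency sets this equal to p_1/p_2.
Rearranging, p_2·q_2 = (1/2)·p_1·q_1. Substituting into the budget gives p_1·q_1·(1 + (1/2)) = I.
Demand: q_1*(p_1,p_2,I) = 2/3·I/p_1 and q_2* = 1/3·I/p_2.
At p_1=34.55, p_2=14, I=248: q_1* = 2/3·248/34.55 = 4.7853.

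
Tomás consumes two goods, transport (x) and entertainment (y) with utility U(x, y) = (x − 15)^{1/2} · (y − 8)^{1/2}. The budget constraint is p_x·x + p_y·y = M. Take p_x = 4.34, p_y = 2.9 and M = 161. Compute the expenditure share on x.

share on x = 0.6301

Let x' = x−15, y' = y−8. MRS = y'/x' = p_x/p_y.
Substituting into the budget: x* = 15 + 0.5·(M − 15·p_x − 8·p_y)/p_x, and y* = 8 + 0.5·(…)/p_y.
Discretionary income = 161 − 15·4.34 − 8·2.9 = 72.7; x* = 15 + 0.5·72.7/4.34 = 23.3756; y* = 8 + 0.5·72.7/2.9 = 20.5345.
Expenditure on x: 4.34·23.3756 = 101.45; share = 0.6301.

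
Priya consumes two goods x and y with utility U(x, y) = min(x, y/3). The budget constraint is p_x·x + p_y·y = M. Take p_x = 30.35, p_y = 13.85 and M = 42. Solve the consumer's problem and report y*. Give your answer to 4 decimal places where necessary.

Leontief preferences: the optimum is at the kink where x/1 = y/3, i.e. y = 3·x.
Budget: p_x·x + p_y·3·x = M, so (p_x + 3·p_y)·x = M.
Demand: x*(p_x,p_y,M) = M/(p_x + 3·p_y), y* = 3·M/(p_x + 3·p_y).
Here 30.35 + 3·13.85 = 71.9, giving y* = 1.7524.

y* = 1.7524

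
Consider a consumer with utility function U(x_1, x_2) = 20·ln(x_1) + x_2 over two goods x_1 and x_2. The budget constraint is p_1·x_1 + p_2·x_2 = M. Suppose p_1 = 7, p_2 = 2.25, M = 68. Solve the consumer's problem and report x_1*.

Set MRS = p_1/p_2: (20/x_1)/1 = p_1/p_2.
So x_1*(p_1,p_2) = 20·p_2/p_1, independent of income; and x_2* = (M − 20·p_2)/p_2.
At the given prices: x_1* = 20·2.25/7 = 6.4286.

x_1* = 6.4286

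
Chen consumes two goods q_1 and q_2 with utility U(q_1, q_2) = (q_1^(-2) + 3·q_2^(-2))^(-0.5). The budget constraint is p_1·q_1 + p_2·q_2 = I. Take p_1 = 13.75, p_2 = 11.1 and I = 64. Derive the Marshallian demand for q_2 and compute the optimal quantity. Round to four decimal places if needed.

MRS = MU_q_1/MU_q_2 = (1/3)·(q_2/q_1)^(3). Set equal to p_1/p_2.
Solve for the ratio: q_2/q_1 = [3·p_1/p_2]^(1/3).
With the ratio pinned down, the budget gives q_1* = I/(p_1 + p_2·(q_2/q_1)) and q_2* = (q_2/q_1)·q_1*.
Numerically q_2/q_1 = 1.548937, so q_1* = 64/(13.75 + 11.1·1.548937) = 2.0683 and q_2* = 1.548937·2.0683 = 3.2037.

q_2* = 3.2037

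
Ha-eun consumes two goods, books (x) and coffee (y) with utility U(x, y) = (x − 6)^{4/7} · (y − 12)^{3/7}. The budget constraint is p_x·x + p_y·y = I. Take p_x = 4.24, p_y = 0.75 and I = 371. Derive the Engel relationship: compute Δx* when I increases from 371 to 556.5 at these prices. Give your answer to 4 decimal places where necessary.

After buying the subsistence bundle (6, 12), a share 4/7 of the remaining income goes to x: x* = 6 + 4/7·(I − 6p_x − 12p_y)/p_x.
Discretionary income = 371 − 6·4.24 − 12·0.75 = 336.56; x* = 6 + 4/7·336.56/4.24 = 51.3585.
At I' = 556.5: x* = 76.3585. Change: 76.3585 − 51.3585 = 25.

Δx* = 25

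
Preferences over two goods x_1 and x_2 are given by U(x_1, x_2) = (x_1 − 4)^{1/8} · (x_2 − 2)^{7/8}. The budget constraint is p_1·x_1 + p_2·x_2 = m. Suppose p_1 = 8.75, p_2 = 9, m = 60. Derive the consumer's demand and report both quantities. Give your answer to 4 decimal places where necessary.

This is Cobb-Douglas in (x_1−4, x_2−2): tangency gives 0.125·p_2·(x_2−2) = 0.875·p_1·(x_1−4).
After buying the subsistence bundle (4, 2), a share 0.125 of the remaining income goes to x_1: x_1* = 4 + 0.125·(m − 4p_1 − 2p_2)/p_1.
Discretionary income = 60 − 4·8.75 − 2·9 = 7; x_1* = 4 + 0.125·7/8.75 = 4.1; x_2* = 2 + 0.875·7/9 = 2.6806.

x_1* = 4.1, x_2* = 2.6806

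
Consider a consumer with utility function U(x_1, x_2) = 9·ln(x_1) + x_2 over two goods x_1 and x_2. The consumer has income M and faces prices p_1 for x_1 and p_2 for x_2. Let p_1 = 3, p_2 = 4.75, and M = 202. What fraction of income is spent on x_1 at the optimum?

share on x_1 = 0.2116

Set MRS = p_1/p_2: (9/x_1)/1 = p_1/p_2.
So x_1*(p_1,p_2) = 9·p_2/p_1, independent of income; and x_2* = (M − 9·p_2)/p_2.
At the given prices: x_1* = 9·4.75/3 = 14.25, and x_2* = 33.5263.
Expenditure on x_1: 3·14.25 = 42.75; share = 0.2116.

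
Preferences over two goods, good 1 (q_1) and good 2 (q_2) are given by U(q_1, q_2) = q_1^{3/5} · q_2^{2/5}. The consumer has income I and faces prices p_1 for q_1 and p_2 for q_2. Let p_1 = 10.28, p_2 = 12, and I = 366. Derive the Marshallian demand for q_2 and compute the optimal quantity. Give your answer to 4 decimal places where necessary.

MU_q_1/MU_q_2 = (0.6·q_2)/(0.4·q_1); tangency sets this equal to p_1/p_2.
Rearranging, p_2·q_2 = (2/3)·p_1·q_1. Substituting into the budget gives p_1·q_1·(1 + (2/3)) = I.
Demand: q_1*(p_1,p_2,I) = 0.6·I/p_1 and q_2* = 0.4·I/p_2.
At p_1=10.28, p_2=12, I=366: q_2* = 0.4·366/12 = 12.2.

q_2* = 12.2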